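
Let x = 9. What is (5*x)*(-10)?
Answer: -450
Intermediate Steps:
(5*x)*(-10) = (5*9)*(-10) = 45*(-10) = -450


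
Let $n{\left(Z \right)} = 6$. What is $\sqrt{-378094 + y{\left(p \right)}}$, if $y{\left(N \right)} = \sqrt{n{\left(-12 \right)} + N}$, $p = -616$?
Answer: $\sqrt{-378094 + i \sqrt{610}} \approx 0.02 + 614.89 i$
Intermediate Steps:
$y{\left(N \right)} = \sqrt{6 + N}$
$\sqrt{-378094 + y{\left(p \right)}} = \sqrt{-378094 + \sqrt{6 - 616}} = \sqrt{-378094 + \sqrt{-610}} = \sqrt{-378094 + i \sqrt{610}}$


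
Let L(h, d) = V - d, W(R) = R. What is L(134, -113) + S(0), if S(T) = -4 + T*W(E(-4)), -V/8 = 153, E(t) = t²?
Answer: -1115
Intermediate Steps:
V = -1224 (V = -8*153 = -1224)
L(h, d) = -1224 - d
S(T) = -4 + 16*T (S(T) = -4 + T*(-4)² = -4 + T*16 = -4 + 16*T)
L(134, -113) + S(0) = (-1224 - 1*(-113)) + (-4 + 16*0) = (-1224 + 113) + (-4 + 0) = -1111 - 4 = -1115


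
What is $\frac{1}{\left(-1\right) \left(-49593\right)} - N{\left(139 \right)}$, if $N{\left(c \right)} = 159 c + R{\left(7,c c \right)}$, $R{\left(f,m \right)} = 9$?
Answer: $- \frac{1096501229}{49593} \approx -22110.0$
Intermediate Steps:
$N{\left(c \right)} = 9 + 159 c$ ($N{\left(c \right)} = 159 c + 9 = 9 + 159 c$)
$\frac{1}{\left(-1\right) \left(-49593\right)} - N{\left(139 \right)} = \frac{1}{\left(-1\right) \left(-49593\right)} - \left(9 + 159 \cdot 139\right) = \frac{1}{49593} - \left(9 + 22101\right) = \frac{1}{49593} - 22110 = - \frac{1096501229}{49593}$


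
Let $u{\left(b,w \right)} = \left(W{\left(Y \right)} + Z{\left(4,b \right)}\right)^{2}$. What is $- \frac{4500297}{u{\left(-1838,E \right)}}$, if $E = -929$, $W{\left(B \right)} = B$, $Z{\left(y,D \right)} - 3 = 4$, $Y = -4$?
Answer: $-500033$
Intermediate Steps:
$Z{\left(y,D \right)} = 7$ ($Z{\left(y,D \right)} = 3 + 4 = 7$)
$u{\left(b,w \right)} = 9$ ($u{\left(b,w \right)} = \left(-4 + 7\right)^{2} = 3^{2} = 9$)
$- \frac{4500297}{u{\left(-1838,E \right)}} = - \frac{4500297}{9} = \left(-4500297\right) \frac{1}{9} = -500033$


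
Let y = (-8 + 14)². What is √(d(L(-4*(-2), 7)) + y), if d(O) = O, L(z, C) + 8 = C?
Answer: √35 ≈ 5.9161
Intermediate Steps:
L(z, C) = -8 + C
y = 36 (y = 6² = 36)
√(d(L(-4*(-2), 7)) + y) = √((-8 + 7) + 36) = √(-1 + 36) = √35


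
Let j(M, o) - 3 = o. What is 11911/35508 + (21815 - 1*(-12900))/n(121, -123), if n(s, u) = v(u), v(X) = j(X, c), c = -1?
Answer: 616342021/35508 ≈ 17358.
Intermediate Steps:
j(M, o) = 3 + o
v(X) = 2 (v(X) = 3 - 1 = 2)
n(s, u) = 2
11911/35508 + (21815 - 1*(-12900))/n(121, -123) = 11911/35508 + (21815 - 1*(-12900))/2 = 11911*(1/35508) + (21815 + 12900)*(1/2) = 11911/35508 + 34715*(1/2) = 11911/35508 + 34715/2 = 616342021/35508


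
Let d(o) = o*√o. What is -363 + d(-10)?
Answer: -363 - 10*I*√10 ≈ -363.0 - 31.623*I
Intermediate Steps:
d(o) = o^(3/2)
-363 + d(-10) = -363 + (-10)^(3/2) = -363 - 10*I*√10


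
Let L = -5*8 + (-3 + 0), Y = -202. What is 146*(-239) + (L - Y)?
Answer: -34735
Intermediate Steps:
L = -43 (L = -40 - 3 = -43)
146*(-239) + (L - Y) = 146*(-239) + (-43 - 1*(-202)) = -34894 + (-43 + 202) = -34894 + 159 = -34735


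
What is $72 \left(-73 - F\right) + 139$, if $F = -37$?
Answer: $-2453$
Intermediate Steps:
$72 \left(-73 - F\right) + 139 = 72 \left(-73 - -37\right) + 139 = 72 \left(-73 + 37\right) + 139 = 72 \left(-36\right) + 139 = -2592 + 139 = -2453$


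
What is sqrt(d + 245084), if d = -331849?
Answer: I*sqrt(86765) ≈ 294.56*I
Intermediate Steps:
sqrt(d + 245084) = sqrt(-331849 + 245084) = sqrt(-86765) = I*sqrt(86765)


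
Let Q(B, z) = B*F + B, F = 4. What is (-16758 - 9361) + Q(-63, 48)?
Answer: -26434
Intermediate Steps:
Q(B, z) = 5*B (Q(B, z) = B*4 + B = 4*B + B = 5*B)
(-16758 - 9361) + Q(-63, 48) = (-16758 - 9361) + 5*(-63) = -26119 - 315 = -26434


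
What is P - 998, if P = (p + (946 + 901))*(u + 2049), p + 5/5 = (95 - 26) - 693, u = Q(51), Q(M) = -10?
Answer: 2490660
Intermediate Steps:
u = -10
p = -625 (p = -1 + ((95 - 26) - 693) = -1 + (69 - 693) = -1 - 624 = -625)
P = 2491658 (P = (-625 + (946 + 901))*(-10 + 2049) = (-625 + 1847)*2039 = 1222*2039 = 2491658)
P - 998 = 2491658 - 998 = 2490660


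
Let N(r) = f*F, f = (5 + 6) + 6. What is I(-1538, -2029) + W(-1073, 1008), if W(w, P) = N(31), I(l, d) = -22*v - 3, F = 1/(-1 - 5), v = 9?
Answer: -1223/6 ≈ -203.83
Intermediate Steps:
F = -⅙ (F = 1/(-6) = -⅙ ≈ -0.16667)
I(l, d) = -201 (I(l, d) = -22*9 - 3 = -198 - 3 = -201)
f = 17 (f = 11 + 6 = 17)
N(r) = -17/6 (N(r) = 17*(-⅙) = -17/6)
W(w, P) = -17/6
I(-1538, -2029) + W(-1073, 1008) = -201 - 17/6 = -1223/6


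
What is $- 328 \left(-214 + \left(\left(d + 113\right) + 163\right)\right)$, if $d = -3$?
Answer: $-19352$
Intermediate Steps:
$- 328 \left(-214 + \left(\left(d + 113\right) + 163\right)\right) = - 328 \left(-214 + \left(\left(-3 + 113\right) + 163\right)\right) = - 328 \left(-214 + \left(110 + 163\right)\right) = - 328 \left(-214 + 273\right) = \left(-328\right) 59 = -19352$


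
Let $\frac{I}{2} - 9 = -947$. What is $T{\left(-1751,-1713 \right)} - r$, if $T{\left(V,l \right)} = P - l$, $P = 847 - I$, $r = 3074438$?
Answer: $-3070002$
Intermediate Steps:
$I = -1876$ ($I = 18 + 2 \left(-947\right) = 18 - 1894 = -1876$)
$P = 2723$ ($P = 847 - -1876 = 847 + 1876 = 2723$)
$T{\left(V,l \right)} = 2723 - l$
$T{\left(-1751,-1713 \right)} - r = \left(2723 - -1713\right) - 3074438 = \left(2723 + 1713\right) - 3074438 = 4436 - 3074438 = -3070002$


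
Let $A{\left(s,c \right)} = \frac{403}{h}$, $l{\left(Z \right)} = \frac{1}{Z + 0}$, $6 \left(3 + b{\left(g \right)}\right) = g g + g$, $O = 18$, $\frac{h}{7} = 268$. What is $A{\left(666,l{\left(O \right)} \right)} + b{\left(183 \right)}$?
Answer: $\frac{10522887}{1876} \approx 5609.2$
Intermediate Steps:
$h = 1876$ ($h = 7 \cdot 268 = 1876$)
$b{\left(g \right)} = -3 + \frac{g}{6} + \frac{g^{2}}{6}$ ($b{\left(g \right)} = -3 + \frac{g g + g}{6} = -3 + \frac{g^{2} + g}{6} = -3 + \frac{g + g^{2}}{6} = -3 + \left(\frac{g}{6} + \frac{g^{2}}{6}\right) = -3 + \frac{g}{6} + \frac{g^{2}}{6}$)
$l{\left(Z \right)} = \frac{1}{Z}$
$A{\left(s,c \right)} = \frac{403}{1876}$
$A{\left(666,l{\left(O \right)} \right)} + b{\left(183 \right)} = \frac{403}{1876} + \left(-3 + \frac{1}{6} \cdot 183 + \frac{183^{2}}{6}\right) = \frac{403}{1876} + \left(-3 + \frac{61}{2} + \frac{1}{6} \cdot 33489\right) = \frac{403}{1876} + \left(-3 + \frac{61}{2} + \frac{11163}{2}\right) = \frac{403}{1876} + 5609 = \frac{10522887}{1876}$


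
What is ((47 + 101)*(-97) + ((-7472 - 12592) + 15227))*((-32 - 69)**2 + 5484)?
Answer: -301042205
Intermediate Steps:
((47 + 101)*(-97) + ((-7472 - 12592) + 15227))*((-32 - 69)**2 + 5484) = (148*(-97) + (-20064 + 15227))*((-101)**2 + 5484) = (-14356 - 4837)*(10201 + 5484) = -19193*15685 = -301042205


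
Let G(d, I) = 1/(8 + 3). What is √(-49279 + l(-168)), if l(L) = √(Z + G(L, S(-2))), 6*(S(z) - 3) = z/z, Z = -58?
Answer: √(-5962759 + 77*I*√143)/11 ≈ 0.01714 + 221.99*I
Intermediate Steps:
S(z) = 19/6 (S(z) = 3 + (z/z)/6 = 3 + (⅙)*1 = 3 + ⅙ = 19/6)
G(d, I) = 1/11
l(L) = 7*I*√143/11 (l(L) = √(-58 + 1/11) = √(-637/11) = 7*I*√143/11)
√(-49279 + l(-168)) = √(-49279 + 7*I*√143/11)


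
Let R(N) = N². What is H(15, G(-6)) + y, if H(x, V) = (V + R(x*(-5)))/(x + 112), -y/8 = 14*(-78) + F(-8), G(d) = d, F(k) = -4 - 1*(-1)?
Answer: 1118139/127 ≈ 8804.3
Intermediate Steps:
F(k) = -3 (F(k) = -4 + 1 = -3)
y = 8760 (y = -8*(14*(-78) - 3) = -8*(-1092 - 3) = -8*(-1095) = 8760)
H(x, V) = (V + 25*x²)/(112 + x) (H(x, V) = (V + (x*(-5))²)/(x + 112) = (V + (-5*x)²)/(112 + x) = (V + 25*x²)/(112 + x))
H(15, G(-6)) + y = (-6 + 25*15²)/(112 + 15) + 8760 = (-6 + 25*225)/127 + 8760 = (-6 + 5625)/127 + 8760 = (1/127)*5619 + 8760 = 5619/127 + 8760 = 1118139/127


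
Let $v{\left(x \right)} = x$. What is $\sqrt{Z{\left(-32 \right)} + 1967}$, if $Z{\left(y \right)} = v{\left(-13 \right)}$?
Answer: $\sqrt{1954} \approx 44.204$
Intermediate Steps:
$Z{\left(y \right)} = -13$
$\sqrt{Z{\left(-32 \right)} + 1967} = \sqrt{-13 + 1967} = \sqrt{1954}$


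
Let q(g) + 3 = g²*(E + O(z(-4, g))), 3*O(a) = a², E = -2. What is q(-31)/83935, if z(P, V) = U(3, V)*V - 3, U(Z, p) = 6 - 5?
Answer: 1105141/251805 ≈ 4.3889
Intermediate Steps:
U(Z, p) = 1
z(P, V) = -3 + V (z(P, V) = 1*V - 3 = V - 3 = -3 + V)
O(a) = a²/3
q(g) = -3 + g²*(-2 + (-3 + g)²/3)
q(-31)/83935 = (-3 + (-31)² - 2*(-31)³ + (⅓)*(-31)⁴)/83935 = (-3 + 961 - 2*(-29791) + (⅓)*923521)*(1/83935) = (-3 + 961 + 59582 + 923521/3)*(1/83935) = (1105141/3)*(1/83935) = 1105141/251805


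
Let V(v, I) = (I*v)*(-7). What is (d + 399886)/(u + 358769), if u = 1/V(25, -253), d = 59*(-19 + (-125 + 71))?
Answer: 17514260225/15884497476 ≈ 1.1026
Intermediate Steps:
V(v, I) = -7*I*v
d = -4307 (d = 59*(-19 - 54) = 59*(-73) = -4307)
u = 1/44275 (u = 1/(-7*(-253)*25) = 1/44275 ≈ 2.2586e-5)
(d + 399886)/(u + 358769) = (-4307 + 399886)/(1/44275 + 358769) = 395579/(15884497476/44275) = 395579*(44275/15884497476) = 17514260225/15884497476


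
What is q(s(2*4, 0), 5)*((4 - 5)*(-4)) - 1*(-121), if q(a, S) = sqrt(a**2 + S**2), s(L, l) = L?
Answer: 121 + 4*sqrt(89) ≈ 158.74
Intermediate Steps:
q(a, S) = sqrt(S**2 + a**2)
q(s(2*4, 0), 5)*((4 - 5)*(-4)) - 1*(-121) = sqrt(5**2 + (2*4)**2)*((4 - 5)*(-4)) - 1*(-121) = sqrt(25 + 8**2)*(-1*(-4)) + 121 = sqrt(25 + 64)*4 + 121 = sqrt(89)*4 + 121 = 4*sqrt(89) + 121 = 121 + 4*sqrt(89)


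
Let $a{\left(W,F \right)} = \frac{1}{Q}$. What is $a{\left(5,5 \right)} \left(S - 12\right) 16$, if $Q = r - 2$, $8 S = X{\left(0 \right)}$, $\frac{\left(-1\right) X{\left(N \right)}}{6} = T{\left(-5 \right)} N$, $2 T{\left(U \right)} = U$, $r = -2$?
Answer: $48$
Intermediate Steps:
$T{\left(U \right)} = \frac{U}{2}$
$X{\left(N \right)} = 15 N$ ($X{\left(N \right)} = - 6 \cdot \frac{1}{2} \left(-5\right) N = - 6 \left(- \frac{5 N}{2}\right) = 15 N$)
$S = 0$ ($S = \frac{15 \cdot 0}{8} = \frac{1}{8} \cdot 0 = 0$)
$Q = -4$ ($Q = -2 - 2 = -4$)
$a{\left(W,F \right)} = - \frac{1}{4}$ ($a{\left(W,F \right)} = \frac{1}{-4} = - \frac{1}{4}$)
$a{\left(5,5 \right)} \left(S - 12\right) 16 = - \frac{\left(0 - 12\right) 16}{4} = - \frac{\left(-12\right) 16}{4} = \left(- \frac{1}{4}\right) \left(-192\right) = 48$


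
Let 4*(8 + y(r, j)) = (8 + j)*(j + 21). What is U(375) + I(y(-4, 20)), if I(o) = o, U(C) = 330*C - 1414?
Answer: 122615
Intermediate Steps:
y(r, j) = -8 + (8 + j)*(21 + j)/4 (y(r, j) = -8 + ((8 + j)*(j + 21))/4 = -8 + ((8 + j)*(21 + j))/4 = -8 + (8 + j)*(21 + j)/4)
U(C) = -1414 + 330*C
U(375) + I(y(-4, 20)) = (-1414 + 330*375) + (34 + (1/4)*20**2 + (29/4)*20) = (-1414 + 123750) + (34 + (1/4)*400 + 145) = 122336 + (34 + 100 + 145) = 122336 + 279 = 122615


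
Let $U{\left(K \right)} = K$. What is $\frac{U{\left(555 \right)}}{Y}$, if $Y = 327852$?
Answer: $\frac{185}{109284} \approx 0.0016928$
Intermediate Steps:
$\frac{U{\left(555 \right)}}{Y} = \frac{555}{327852} = 555 \cdot \frac{1}{327852} = \frac{185}{109284}$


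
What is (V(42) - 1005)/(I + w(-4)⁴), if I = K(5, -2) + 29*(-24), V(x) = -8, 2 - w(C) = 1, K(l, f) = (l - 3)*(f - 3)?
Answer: 1013/705 ≈ 1.4369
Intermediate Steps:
K(l, f) = (-3 + f)*(-3 + l) (K(l, f) = (-3 + l)*(-3 + f) = (-3 + f)*(-3 + l))
w(C) = 1 (w(C) = 2 - 1*1 = 2 - 1 = 1)
I = -706 (I = (9 - 3*(-2) - 3*5 - 2*5) + 29*(-24) = (9 + 6 - 15 - 10) - 696 = -10 - 696 = -706)
(V(42) - 1005)/(I + w(-4)⁴) = (-8 - 1005)/(-706 + 1⁴) = -1013/(-706 + 1) = -1013/(-705) = -1013*(-1/705) = 1013/705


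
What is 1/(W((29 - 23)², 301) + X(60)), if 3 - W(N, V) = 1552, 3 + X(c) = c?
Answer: -1/1492 ≈ -0.00067024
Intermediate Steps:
X(c) = -3 + c
W(N, V) = -1549 (W(N, V) = 3 - 1*1552 = 3 - 1552 = -1549)
1/(W((29 - 23)², 301) + X(60)) = 1/(-1549 + (-3 + 60)) = 1/(-1549 + 57) = 1/(-1492) = -1/1492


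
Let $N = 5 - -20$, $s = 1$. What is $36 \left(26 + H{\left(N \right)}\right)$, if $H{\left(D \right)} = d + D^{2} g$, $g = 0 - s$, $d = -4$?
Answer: $-21708$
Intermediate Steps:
$g = -1$ ($g = 0 - 1 = -1$)
$N = 25$ ($N = 5 + 20 = 25$)
$H{\left(D \right)} = -4 - D^{2}$ ($H{\left(D \right)} = -4 + D^{2} \left(-1\right) = -4 - D^{2}$)
$36 \left(26 + H{\left(N \right)}\right) = 36 \left(26 - 629\right) = 36 \left(-603\right) = -21708$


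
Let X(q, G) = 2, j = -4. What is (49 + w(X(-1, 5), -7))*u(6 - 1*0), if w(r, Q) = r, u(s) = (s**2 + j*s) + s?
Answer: 918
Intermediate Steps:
u(s) = s**2 - 3*s (u(s) = (s**2 - 4*s) + s = s**2 - 3*s)
(49 + w(X(-1, 5), -7))*u(6 - 1*0) = (49 + 2)*((6 - 1*0)*(-3 + (6 - 1*0))) = 51*((6 + 0)*(-3 + (6 + 0))) = 51*(6*(-3 + 6)) = 51*(6*3) = 51*18 = 918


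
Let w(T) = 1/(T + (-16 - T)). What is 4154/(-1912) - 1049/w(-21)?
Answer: 16043427/956 ≈ 16782.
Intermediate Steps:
w(T) = -1/16 (w(T) = 1/(-16) = -1/16)
4154/(-1912) - 1049/w(-21) = 4154/(-1912) - 1049/(-1/16) = 4154*(-1/1912) - 1049*(-16) = -2077/956 + 16784 = 16043427/956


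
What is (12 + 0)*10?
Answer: 120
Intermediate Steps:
(12 + 0)*10 = 12*10 = 120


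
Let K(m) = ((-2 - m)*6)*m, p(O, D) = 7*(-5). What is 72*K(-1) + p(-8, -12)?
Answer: 397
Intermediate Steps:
p(O, D) = -35
K(m) = m*(-12 - 6*m) (K(m) = (-12 - 6*m)*m = m*(-12 - 6*m))
72*K(-1) + p(-8, -12) = 72*(-6*(-1)*(2 - 1)) - 35 = 72*(-6*(-1)*1) - 35 = 72*6 - 35 = 432 - 35 = 397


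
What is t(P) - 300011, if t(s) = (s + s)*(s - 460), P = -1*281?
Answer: 116431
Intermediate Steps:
P = -281
t(s) = 2*s*(-460 + s) (t(s) = (2*s)*(-460 + s) = 2*s*(-460 + s))
t(P) - 300011 = 2*(-281)*(-460 - 281) - 300011 = 2*(-281)*(-741) - 300011 = 416442 - 300011 = 116431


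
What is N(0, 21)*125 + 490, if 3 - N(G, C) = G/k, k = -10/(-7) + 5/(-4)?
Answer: 865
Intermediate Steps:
k = 5/28 (k = -10*(-⅐) + 5*(-¼) = 10/7 - 5/4 = 5/28 ≈ 0.17857)
N(G, C) = 3 - 28*G/5 (N(G, C) = 3 - G/5/28 = 3 - G*28/5 = 3 - 28*G/5)
N(0, 21)*125 + 490 = (3 - 28/5*0)*125 + 490 = (3 + 0)*125 + 490 = 3*125 + 490 = 375 + 490 = 865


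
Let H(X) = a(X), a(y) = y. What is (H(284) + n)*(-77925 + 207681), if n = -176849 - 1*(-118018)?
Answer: -7596824532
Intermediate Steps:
n = -58831 (n = -176849 + 118018 = -58831)
H(X) = X
(H(284) + n)*(-77925 + 207681) = (284 - 58831)*(-77925 + 207681) = -58547*129756 = -7596824532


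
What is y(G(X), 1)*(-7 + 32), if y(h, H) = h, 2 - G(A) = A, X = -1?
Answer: 75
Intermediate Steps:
G(A) = 2 - A
y(G(X), 1)*(-7 + 32) = (2 - 1*(-1))*(-7 + 32) = (2 + 1)*25 = 3*25 = 75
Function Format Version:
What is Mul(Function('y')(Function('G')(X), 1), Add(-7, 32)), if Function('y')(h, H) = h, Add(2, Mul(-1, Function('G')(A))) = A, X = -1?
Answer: 75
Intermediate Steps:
Function('G')(A) = Add(2, Mul(-1, A))
Mul(Function('y')(Function('G')(X), 1), Add(-7, 32)) = Mul(Add(2, Mul(-1, -1)), Add(-7, 32)) = Mul(Add(2, 1), 25) = Mul(3, 25) = 75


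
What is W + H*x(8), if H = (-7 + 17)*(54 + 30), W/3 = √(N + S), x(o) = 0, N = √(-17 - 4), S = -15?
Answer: 3*√(-15 + I*√21) ≈ 1.7549 + 11.751*I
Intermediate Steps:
N = I*√21 (N = √(-21) = I*√21 ≈ 4.5826*I)
W = 3*√(-15 + I*√21) (W = 3*√(I*√21 - 15) = 3*√(-15 + I*√21) ≈ 1.7549 + 11.751*I)
H = 840 (H = 10*84 = 840)
W + H*x(8) = 3*√(-15 + I*√21) + 840*0 = 3*√(-15 + I*√21) + 0 = 3*√(-15 + I*√21)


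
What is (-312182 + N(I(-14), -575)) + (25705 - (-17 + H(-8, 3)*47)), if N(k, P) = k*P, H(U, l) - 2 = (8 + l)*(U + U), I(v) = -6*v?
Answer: -326582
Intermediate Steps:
H(U, l) = 2 + 2*U*(8 + l) (H(U, l) = 2 + (8 + l)*(U + U) = 2 + (8 + l)*(2*U) = 2 + 2*U*(8 + l))
N(k, P) = P*k
(-312182 + N(I(-14), -575)) + (25705 - (-17 + H(-8, 3)*47)) = (-312182 - (-3450)*(-14)) + (25705 - (-17 + (2 + 16*(-8) + 2*(-8)*3)*47)) = (-312182 - 575*84) + (25705 - (-17 + (2 - 128 - 48)*47)) = (-312182 - 48300) + (25705 - (-17 - 174*47)) = -360482 + (25705 - (-17 - 8178)) = -360482 + (25705 - 1*(-8195)) = -360482 + (25705 + 8195) = -360482 + 33900 = -326582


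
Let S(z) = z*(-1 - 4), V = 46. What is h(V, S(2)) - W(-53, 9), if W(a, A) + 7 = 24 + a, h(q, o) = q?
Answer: 82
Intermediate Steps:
S(z) = -5*z (S(z) = z*(-5) = -5*z)
W(a, A) = 17 + a (W(a, A) = -7 + (24 + a) = 17 + a)
h(V, S(2)) - W(-53, 9) = 46 - (17 - 53) = 46 - 1*(-36) = 46 + 36 = 82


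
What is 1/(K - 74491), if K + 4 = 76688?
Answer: 1/2193 ≈ 0.00045600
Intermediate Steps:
K = 76684 (K = -4 + 76688 = 76684)
1/(K - 74491) = 1/(76684 - 74491) = 1/2193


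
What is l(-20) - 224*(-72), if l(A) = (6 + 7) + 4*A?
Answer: 16061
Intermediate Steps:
l(A) = 13 + 4*A
l(-20) - 224*(-72) = (13 + 4*(-20)) - 224*(-72) = (13 - 80) + 16128 = -67 + 16128 = 16061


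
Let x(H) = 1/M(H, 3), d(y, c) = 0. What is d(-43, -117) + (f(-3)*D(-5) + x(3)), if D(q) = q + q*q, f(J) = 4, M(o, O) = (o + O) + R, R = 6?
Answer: 961/12 ≈ 80.083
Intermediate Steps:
M(o, O) = 6 + O + o (M(o, O) = (o + O) + 6 = (O + o) + 6 = 6 + O + o)
x(H) = 1/(9 + H) (x(H) = 1/(6 + 3 + H) = 1/(9 + H))
D(q) = q + q²
d(-43, -117) + (f(-3)*D(-5) + x(3)) = 0 + (4*(-5*(1 - 5)) + 1/(9 + 3)) = 0 + (4*(-5*(-4)) + 1/12) = 0 + (4*20 + 1/12) = 0 + (80 + 1/12) = 0 + 961/12 = 961/12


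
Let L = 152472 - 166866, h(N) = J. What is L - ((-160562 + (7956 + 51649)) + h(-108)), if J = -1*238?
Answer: 86801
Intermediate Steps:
J = -238
h(N) = -238
L = -14394
L - ((-160562 + (7956 + 51649)) + h(-108)) = -14394 - ((-160562 + (7956 + 51649)) - 238) = -14394 - ((-160562 + 59605) - 238) = -14394 - (-100957 - 238) = -14394 - 1*(-101195) = -14394 + 101195 = 86801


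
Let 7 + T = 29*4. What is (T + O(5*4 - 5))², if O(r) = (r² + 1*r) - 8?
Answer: 116281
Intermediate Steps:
T = 109 (T = -7 + 29*4 = -7 + 116 = 109)
O(r) = -8 + r + r² (O(r) = (r² + r) - 8 = (r + r²) - 8 = -8 + r + r²)
(T + O(5*4 - 5))² = (109 + (-8 + (5*4 - 5) + (5*4 - 5)²))² = (109 + (-8 + (20 - 5) + (20 - 5)²))² = (109 + (-8 + 15 + 15²))² = (109 + (-8 + 15 + 225))² = (109 + 232)² = 341² = 116281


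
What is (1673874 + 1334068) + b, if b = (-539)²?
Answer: 3298463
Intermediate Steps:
b = 290521
(1673874 + 1334068) + b = (1673874 + 1334068) + 290521 = 3007942 + 290521 = 3298463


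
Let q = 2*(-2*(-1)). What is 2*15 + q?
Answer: 34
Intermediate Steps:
q = 4 (q = 2*2 = 4)
2*15 + q = 2*15 + 4 = 30 + 4 = 34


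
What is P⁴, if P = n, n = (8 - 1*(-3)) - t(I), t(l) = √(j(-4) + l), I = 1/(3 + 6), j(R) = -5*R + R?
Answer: (33 - √145)⁴/81 ≈ 2382.0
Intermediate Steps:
j(R) = -4*R
I = ⅑ (I = 1/9 = ⅑ ≈ 0.11111)
t(l) = √(16 + l) (t(l) = √(-4*(-4) + l) = √(16 + l))
n = 11 - √145/3 (n = (8 - 1*(-3)) - √(16 + ⅑) = (8 + 3) - √(145/9) = 11 - √145/3 ≈ 6.9861)
P = 11 - √145/3 ≈ 6.9861
P⁴ = (11 - √145/3)⁴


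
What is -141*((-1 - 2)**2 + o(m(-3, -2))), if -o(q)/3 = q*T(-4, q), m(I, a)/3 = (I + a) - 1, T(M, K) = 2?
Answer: -16497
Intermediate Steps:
m(I, a) = -3 + 3*I + 3*a (m(I, a) = 3*((I + a) - 1) = 3*(-1 + I + a) = -3 + 3*I + 3*a)
o(q) = -6*q (o(q) = -3*q*2 = -6*q)
-141*((-1 - 2)**2 + o(m(-3, -2))) = -141*((-1 - 2)**2 - 6*(-3 + 3*(-3) + 3*(-2))) = -141*((-3)**2 - 6*(-3 - 9 - 6)) = -141*(9 - 6*(-18)) = -141*(9 + 108) = -141*117 = -16497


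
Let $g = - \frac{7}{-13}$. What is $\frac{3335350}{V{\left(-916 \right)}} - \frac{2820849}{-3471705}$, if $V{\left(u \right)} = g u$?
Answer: $- \frac{25085579874827}{3710095410} \approx -6761.4$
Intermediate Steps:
$g = \frac{7}{13}$ ($g = \left(-7\right) \left(- \frac{1}{13}\right) = \frac{7}{13} \approx 0.53846$)
$V{\left(u \right)} = \frac{7 u}{13}$
$\frac{3335350}{V{\left(-916 \right)}} - \frac{2820849}{-3471705} = \frac{3335350}{\frac{7}{13} \left(-916\right)} - \frac{2820849}{-3471705} = \frac{3335350}{- \frac{6412}{13}} - - \frac{940283}{1157235} = 3335350 \left(- \frac{13}{6412}\right) + \frac{940283}{1157235} = - \frac{21679775}{3206} + \frac{940283}{1157235} = - \frac{25085579874827}{3710095410}$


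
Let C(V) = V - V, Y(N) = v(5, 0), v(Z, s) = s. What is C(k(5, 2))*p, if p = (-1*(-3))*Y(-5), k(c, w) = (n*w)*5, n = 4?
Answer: 0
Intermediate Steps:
Y(N) = 0
k(c, w) = 20*w (k(c, w) = (4*w)*5 = 20*w)
C(V) = 0
p = 0 (p = -1*(-3)*0 = 3*0 = 0)
C(k(5, 2))*p = 0*0 = 0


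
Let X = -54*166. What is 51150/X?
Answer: -8525/1494 ≈ -5.7062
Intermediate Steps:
X = -8964
51150/X = 51150/(-8964) = 51150*(-1/8964) = -8525/1494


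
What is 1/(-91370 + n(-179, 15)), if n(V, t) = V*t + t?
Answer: -1/94040 ≈ -1.0634e-5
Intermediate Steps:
n(V, t) = t + V*t
1/(-91370 + n(-179, 15)) = 1/(-91370 + 15*(1 - 179)) = 1/(-91370 + 15*(-178)) = 1/(-91370 - 2670) = 1/(-94040) = -1/94040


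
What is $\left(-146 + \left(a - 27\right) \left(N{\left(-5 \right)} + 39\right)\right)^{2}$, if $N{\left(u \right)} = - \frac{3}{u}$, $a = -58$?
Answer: $12334144$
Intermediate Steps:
$\left(-146 + \left(a - 27\right) \left(N{\left(-5 \right)} + 39\right)\right)^{2} = \left(-146 + \left(-58 - 27\right) \left(- \frac{3}{-5} + 39\right)\right)^{2} = \left(-146 - 85 \left(\left(-3\right) \left(- \frac{1}{5}\right) + 39\right)\right)^{2} = \left(-146 - 85 \left(\frac{3}{5} + 39\right)\right)^{2} = \left(-146 - 3366\right)^{2} = \left(-3512\right)^{2} = 12334144$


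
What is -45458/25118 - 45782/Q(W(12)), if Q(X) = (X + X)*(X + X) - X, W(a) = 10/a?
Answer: -10350365999/439565 ≈ -23547.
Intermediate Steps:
Q(X) = -X + 4*X² (Q(X) = (2*X)*(2*X) - X = 4*X² - X = -X + 4*X²)
-45458/25118 - 45782/Q(W(12)) = -45458/25118 - 45782*6/(5*(-1 + 4*(10/12))) = -45458*1/25118 - 45782*6/(5*(-1 + 4*(10*(1/12)))) = -22729/12559 - 45782*6/(5*(-1 + 4*(⅚))) = -22729/12559 - 45782*6/(5*(-1 + 10/3)) = -22729/12559 - 45782/((⅚)*(7/3)) = -22729/12559 - 45782/35/18 = -22729/12559 - 45782*18/35 = -22729/12559 - 824076/35 = -10350365999/439565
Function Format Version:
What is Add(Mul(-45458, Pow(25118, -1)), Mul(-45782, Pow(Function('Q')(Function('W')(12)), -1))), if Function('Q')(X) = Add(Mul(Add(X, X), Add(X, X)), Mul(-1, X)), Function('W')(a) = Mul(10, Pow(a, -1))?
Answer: Rational(-10350365999, 439565) ≈ -23547.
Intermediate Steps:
Function('Q')(X) = Add(Mul(-1, X), Mul(4, Pow(X, 2))) (Function('Q')(X) = Add(Mul(Mul(2, X), Mul(2, X)), Mul(-1, X)) = Add(Mul(4, Pow(X, 2)), Mul(-1, X)) = Add(Mul(-1, X), Mul(4, Pow(X, 2))))
Add(Mul(-45458, Pow(25118, -1)), Mul(-45782, Pow(Function('Q')(Function('W')(12)), -1))) = Add(Mul(-45458, Pow(25118, -1)), Mul(-45782, Pow(Mul(Mul(10, Pow(12, -1)), Add(-1, Mul(4, Mul(10, Pow(12, -1))))), -1))) = Add(Mul(-45458, Rational(1, 25118)), Mul(-45782, Pow(Mul(Mul(10, Rational(1, 12)), Add(-1, Mul(4, Mul(10, Rational(1, 12))))), -1))) = Add(Rational(-22729, 12559), Mul(-45782, Pow(Mul(Rational(5, 6), Add(-1, Mul(4, Rational(5, 6)))), -1))) = Add(Rational(-22729, 12559), Mul(-45782, Pow(Mul(Rational(5, 6), Add(-1, Rational(10, 3))), -1))) = Add(Rational(-22729, 12559), Mul(-45782, Pow(Mul(Rational(5, 6), Rational(7, 3)), -1))) = Add(Rational(-22729, 12559), Mul(-45782, Pow(Rational(35, 18), -1))) = Add(Rational(-22729, 12559), Mul(-45782, Rational(18, 35))) = Add(Rational(-22729, 12559), Rational(-824076, 35)) = Rational(-10350365999, 439565)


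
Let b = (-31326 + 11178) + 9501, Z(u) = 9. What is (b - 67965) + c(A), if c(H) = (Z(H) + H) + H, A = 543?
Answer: -77517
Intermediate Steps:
b = -10647 (b = -20148 + 9501 = -10647)
c(H) = 9 + 2*H (c(H) = (9 + H) + H = 9 + 2*H)
(b - 67965) + c(A) = (-10647 - 67965) + (9 + 2*543) = -78612 + (9 + 1086) = -78612 + 1095 = -77517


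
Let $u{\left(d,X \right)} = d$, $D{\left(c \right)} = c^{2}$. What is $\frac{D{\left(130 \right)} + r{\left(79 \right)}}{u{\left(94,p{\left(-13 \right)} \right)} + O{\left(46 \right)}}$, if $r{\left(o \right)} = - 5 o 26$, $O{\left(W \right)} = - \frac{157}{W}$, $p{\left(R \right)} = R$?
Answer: $\frac{101660}{1389} \approx 73.189$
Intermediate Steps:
$r{\left(o \right)} = - 130 o$
$\frac{D{\left(130 \right)} + r{\left(79 \right)}}{u{\left(94,p{\left(-13 \right)} \right)} + O{\left(46 \right)}} = \frac{130^{2} - 10270}{94 - \frac{157}{46}} = \frac{16900 - 10270}{94 - \frac{157}{46}} = \frac{6630}{94 - \frac{157}{46}} = \frac{6630}{\frac{4167}{46}} = 6630 \cdot \frac{46}{4167} = \frac{101660}{1389}$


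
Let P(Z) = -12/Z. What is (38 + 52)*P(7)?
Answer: -1080/7 ≈ -154.29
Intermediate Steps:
(38 + 52)*P(7) = (38 + 52)*(-12/7) = 90*(-12*⅐) = 90*(-12/7) = -1080/7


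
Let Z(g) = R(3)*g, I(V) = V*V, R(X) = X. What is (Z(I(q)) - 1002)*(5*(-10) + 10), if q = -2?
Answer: 39600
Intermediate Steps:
I(V) = V**2
Z(g) = 3*g
(Z(I(q)) - 1002)*(5*(-10) + 10) = (3*(-2)**2 - 1002)*(5*(-10) + 10) = (3*4 - 1002)*(-50 + 10) = (12 - 1002)*(-40) = -990*(-40) = 39600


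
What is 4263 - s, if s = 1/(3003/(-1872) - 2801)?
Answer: 573480123/134525 ≈ 4263.0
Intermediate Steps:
s = -48/134525 (s = 1/(3003*(-1/1872) - 2801) = 1/(-77/48 - 2801) = 1/(-134525/48) = -48/134525 ≈ -0.00035681)
4263 - s = 4263 - 1*(-48/134525) = 4263 + 48/134525 = 573480123/134525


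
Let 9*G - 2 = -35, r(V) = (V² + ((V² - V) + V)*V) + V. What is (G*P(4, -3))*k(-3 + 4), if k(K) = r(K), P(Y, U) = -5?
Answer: 55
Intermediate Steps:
r(V) = V + V² + V³ (r(V) = (V² + V²*V) + V = (V² + V³) + V = V + V² + V³)
k(K) = K*(1 + K + K²)
G = -11/3 (G = 2/9 + (⅑)*(-35) = 2/9 - 35/9 = -11/3 ≈ -3.6667)
(G*P(4, -3))*k(-3 + 4) = (-11/3*(-5))*((-3 + 4)*(1 + (-3 + 4) + (-3 + 4)²)) = 55*(1*(1 + 1 + 1²))/3 = 55*(1*(1 + 1 + 1))/3 = 55*(1*3)/3 = (55/3)*3 = 55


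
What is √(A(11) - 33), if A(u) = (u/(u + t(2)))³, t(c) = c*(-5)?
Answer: √1298 ≈ 36.028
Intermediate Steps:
t(c) = -5*c
A(u) = u³/(-10 + u)³ (A(u) = (u/(u - 5*2))³ = (u/(u - 10))³ = (u/(-10 + u))³ = u³/(-10 + u)³)
√(A(11) - 33) = √(11³/(-10 + 11)³ - 33) = √(1331/1³ - 33) = √(1331*1 - 33) = √(1331 - 33) = √1298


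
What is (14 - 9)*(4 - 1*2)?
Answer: 10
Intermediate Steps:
(14 - 9)*(4 - 1*2) = 5*(4 - 2) = 5*2 = 10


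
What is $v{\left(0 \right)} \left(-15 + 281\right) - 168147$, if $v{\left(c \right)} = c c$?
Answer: $-168147$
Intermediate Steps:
$v{\left(c \right)} = c^{2}$
$v{\left(0 \right)} \left(-15 + 281\right) - 168147 = 0^{2} \left(-15 + 281\right) - 168147 = 0 \cdot 266 - 168147 = 0 - 168147 = -168147$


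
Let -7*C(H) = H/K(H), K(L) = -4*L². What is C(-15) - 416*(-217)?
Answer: 37914239/420 ≈ 90272.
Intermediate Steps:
C(H) = 1/(28*H) (C(H) = -H/(7*((-4*H²))) = -H*(-1/(4*H²))/7 = -(-1)/(28*H) = 1/(28*H))
C(-15) - 416*(-217) = (1/28)/(-15) - 416*(-217) = (1/28)*(-1/15) + 90272 = -1/420 + 90272 = 37914239/420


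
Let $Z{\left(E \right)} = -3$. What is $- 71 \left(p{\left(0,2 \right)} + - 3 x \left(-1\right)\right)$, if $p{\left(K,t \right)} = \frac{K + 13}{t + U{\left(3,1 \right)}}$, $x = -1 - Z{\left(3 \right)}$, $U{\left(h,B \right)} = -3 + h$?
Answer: $- \frac{1775}{2} \approx -887.5$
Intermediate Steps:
$x = 2$ ($x = -1 - -3 = -1 + 3 = 2$)
$p{\left(K,t \right)} = \frac{13 + K}{t}$ ($p{\left(K,t \right)} = \frac{K + 13}{t + \left(-3 + 3\right)} = \frac{13 + K}{t + 0} = \frac{13 + K}{t}$)
$- 71 \left(p{\left(0,2 \right)} + - 3 x \left(-1\right)\right) = - 71 \left(\frac{13 + 0}{2} + \left(-3\right) 2 \left(-1\right)\right) = - 71 \left(\frac{1}{2} \cdot 13 - -6\right) = - 71 \left(\frac{13}{2} + 6\right) = \left(-71\right) \frac{25}{2} = - \frac{1775}{2}$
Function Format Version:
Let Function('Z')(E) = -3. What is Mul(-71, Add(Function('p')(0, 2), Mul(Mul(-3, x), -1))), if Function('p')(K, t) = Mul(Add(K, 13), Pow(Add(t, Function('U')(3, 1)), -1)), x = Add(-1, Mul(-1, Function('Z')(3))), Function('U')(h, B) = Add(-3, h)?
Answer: Rational(-1775, 2) ≈ -887.50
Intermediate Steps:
x = 2 (x = Add(-1, Mul(-1, -3)) = Add(-1, 3) = 2)
Function('p')(K, t) = Mul(Pow(t, -1), Add(13, K)) (Function('p')(K, t) = Mul(Add(K, 13), Pow(Add(t, Add(-3, 3)), -1)) = Mul(Add(13, K), Pow(Add(t, 0), -1)) = Mul(Add(13, K), Pow(t, -1)) = Mul(Pow(t, -1), Add(13, K)))
Mul(-71, Add(Function('p')(0, 2), Mul(Mul(-3, x), -1))) = Mul(-71, Add(Mul(Pow(2, -1), Add(13, 0)), Mul(Mul(-3, 2), -1))) = Mul(-71, Add(Mul(Rational(1, 2), 13), Mul(-6, -1))) = Mul(-71, Add(Rational(13, 2), 6)) = Mul(-71, Rational(25, 2)) = Rational(-1775, 2)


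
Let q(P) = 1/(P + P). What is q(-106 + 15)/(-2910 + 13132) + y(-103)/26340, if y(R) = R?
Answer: -11977997/3062690085 ≈ -0.0039109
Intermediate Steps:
q(P) = 1/(2*P)
q(-106 + 15)/(-2910 + 13132) + y(-103)/26340 = (1/(2*(-106 + 15)))/(-2910 + 13132) - 103/26340 = ((1/2)/(-91))/10222 - 103*1/26340 = ((1/2)*(-1/91))*(1/10222) - 103/26340 = -1/182*1/10222 - 103/26340 = -1/1860404 - 103/26340 = -11977997/3062690085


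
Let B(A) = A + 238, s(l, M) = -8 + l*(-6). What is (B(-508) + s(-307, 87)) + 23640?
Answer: 25204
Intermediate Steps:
s(l, M) = -8 - 6*l
B(A) = 238 + A
(B(-508) + s(-307, 87)) + 23640 = ((238 - 508) + (-8 - 6*(-307))) + 23640 = (-270 + (-8 + 1842)) + 23640 = (-270 + 1834) + 23640 = 1564 + 23640 = 25204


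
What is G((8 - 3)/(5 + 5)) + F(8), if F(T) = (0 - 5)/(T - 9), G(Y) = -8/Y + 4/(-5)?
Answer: -59/5 ≈ -11.800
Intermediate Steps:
G(Y) = -⅘ - 8/Y (G(Y) = -8/Y + 4*(-⅕) = -8/Y - ⅘ = -⅘ - 8/Y)
F(T) = -5/(-9 + T)
G((8 - 3)/(5 + 5)) + F(8) = (-⅘ - 8*(5 + 5)/(8 - 3)) - 5/(-9 + 8) = (-⅘ - 8/(5/10)) - 5/(-1) = (-⅘ - 8/(5*(⅒))) - 5*(-1) = (-⅘ - 8/½) + 5 = (-⅘ - 8*2) + 5 = (-⅘ - 16) + 5 = -84/5 + 5 = -59/5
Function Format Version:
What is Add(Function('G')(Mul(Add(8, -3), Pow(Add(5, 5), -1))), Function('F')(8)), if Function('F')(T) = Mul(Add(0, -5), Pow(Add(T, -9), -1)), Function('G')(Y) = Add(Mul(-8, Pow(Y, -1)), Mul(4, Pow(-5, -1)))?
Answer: Rational(-59, 5) ≈ -11.800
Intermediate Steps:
Function('G')(Y) = Add(Rational(-4, 5), Mul(-8, Pow(Y, -1))) (Function('G')(Y) = Add(Mul(-8, Pow(Y, -1)), Mul(4, Rational(-1, 5))) = Add(Mul(-8, Pow(Y, -1)), Rational(-4, 5)) = Add(Rational(-4, 5), Mul(-8, Pow(Y, -1))))
Function('F')(T) = Mul(-5, Pow(Add(-9, T), -1))
Add(Function('G')(Mul(Add(8, -3), Pow(Add(5, 5), -1))), Function('F')(8)) = Add(Add(Rational(-4, 5), Mul(-8, Pow(Mul(Add(8, -3), Pow(Add(5, 5), -1)), -1))), Mul(-5, Pow(Add(-9, 8), -1))) = Add(Add(Rational(-4, 5), Mul(-8, Pow(Mul(5, Pow(10, -1)), -1))), Mul(-5, Pow(-1, -1))) = Add(Add(Rational(-4, 5), Mul(-8, Pow(Mul(5, Rational(1, 10)), -1))), Mul(-5, -1)) = Add(Add(Rational(-4, 5), Mul(-8, Pow(Rational(1, 2), -1))), 5) = Add(Add(Rational(-4, 5), Mul(-8, 2)), 5) = Add(Add(Rational(-4, 5), -16), 5) = Add(Rational(-84, 5), 5) = Rational(-59, 5)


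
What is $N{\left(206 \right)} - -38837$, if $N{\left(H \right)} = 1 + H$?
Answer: $39044$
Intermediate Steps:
$N{\left(206 \right)} - -38837 = \left(1 + 206\right) - -38837 = 207 + 38837 = 39044$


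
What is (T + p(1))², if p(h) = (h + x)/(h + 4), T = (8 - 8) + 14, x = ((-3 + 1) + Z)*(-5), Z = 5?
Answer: 3136/25 ≈ 125.44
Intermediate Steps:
x = -15 (x = ((-3 + 1) + 5)*(-5) = (-2 + 5)*(-5) = 3*(-5) = -15)
T = 14 (T = 0 + 14 = 14)
p(h) = (-15 + h)/(4 + h) (p(h) = (h - 15)/(h + 4) = (-15 + h)/(4 + h))
(T + p(1))² = (14 + (-15 + 1)/(4 + 1))² = (14 - 14/5)² = (56/5)² = 3136/25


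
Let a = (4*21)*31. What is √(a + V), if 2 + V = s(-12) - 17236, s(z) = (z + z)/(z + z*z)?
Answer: 4*I*√110671/11 ≈ 120.97*I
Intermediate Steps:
s(z) = 2*z/(z + z²) (s(z) = (2*z)/(z + z²) = 2*z/(z + z²))
a = 2604 (a = 84*31 = 2604)
V = -189620/11 (V = -2 + (2/(1 - 12) - 17236) = -2 + (2/(-11) - 17236) = -2 + (2*(-1/11) - 17236) = -2 + (-2/11 - 17236) = -2 - 189598/11 = -189620/11 ≈ -17238.)
√(a + V) = √(2604 - 189620/11) = √(-160976/11) = 4*I*√110671/11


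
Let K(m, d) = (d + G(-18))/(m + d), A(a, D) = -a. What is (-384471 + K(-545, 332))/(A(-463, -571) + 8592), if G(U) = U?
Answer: -81892637/1928715 ≈ -42.460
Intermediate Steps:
K(m, d) = (-18 + d)/(d + m) (K(m, d) = (d - 18)/(m + d) = (-18 + d)/(d + m))
(-384471 + K(-545, 332))/(A(-463, -571) + 8592) = (-384471 + (-18 + 332)/(332 - 545))/(-1*(-463) + 8592) = (-384471 + 314/(-213))/(463 + 8592) = (-384471 - 1/213*314)/9055 = (-384471 - 314/213)*(1/9055) = -81892637/213*1/9055 = -81892637/1928715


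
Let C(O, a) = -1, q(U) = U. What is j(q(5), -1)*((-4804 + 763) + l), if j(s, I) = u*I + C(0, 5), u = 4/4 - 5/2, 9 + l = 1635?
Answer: -2415/2 ≈ -1207.5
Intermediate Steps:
l = 1626 (l = -9 + 1635 = 1626)
u = -3/2 (u = 4*(1/4) - 5*1/2 = 1 - 5/2 = -3/2 ≈ -1.5000)
j(s, I) = -1 - 3*I/2 (j(s, I) = -3*I/2 - 1 = -1 - 3*I/2)
j(q(5), -1)*((-4804 + 763) + l) = (-1 - 3/2*(-1))*((-4804 + 763) + 1626) = (-1 + 3/2)*(-4041 + 1626) = (1/2)*(-2415) = -2415/2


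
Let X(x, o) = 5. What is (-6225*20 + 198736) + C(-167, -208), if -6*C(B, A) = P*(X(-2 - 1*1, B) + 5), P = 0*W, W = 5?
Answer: 74236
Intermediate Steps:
P = 0 (P = 0*5 = 0)
C(B, A) = 0 (C(B, A) = -0*(5 + 5) = -0*10 = -⅙*0 = 0)
(-6225*20 + 198736) + C(-167, -208) = (-6225*20 + 198736) + 0 = (-124500 + 198736) + 0 = 74236 + 0 = 74236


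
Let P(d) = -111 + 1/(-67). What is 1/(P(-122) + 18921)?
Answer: 67/1260269 ≈ 5.3163e-5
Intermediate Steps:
P(d) = -7438/67 (P(d) = -111 - 1/67 = -7438/67)
1/(P(-122) + 18921) = 1/(-7438/67 + 18921) = 1/(1260269/67) = 67/1260269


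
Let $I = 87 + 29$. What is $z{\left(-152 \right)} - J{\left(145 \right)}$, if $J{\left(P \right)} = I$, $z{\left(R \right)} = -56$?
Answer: $-172$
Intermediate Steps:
$I = 116$
$J{\left(P \right)} = 116$
$z{\left(-152 \right)} - J{\left(145 \right)} = -56 - 116 = -172$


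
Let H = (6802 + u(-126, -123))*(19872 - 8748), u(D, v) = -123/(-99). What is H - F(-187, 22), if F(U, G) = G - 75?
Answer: 832472539/11 ≈ 7.5679e+7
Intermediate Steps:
u(D, v) = 41/33 (u(D, v) = -123*(-1/99) = 41/33)
H = 832471956/11 (H = (6802 + 41/33)*(19872 - 8748) = (224507/33)*11124 = 832471956/11 ≈ 7.5679e+7)
F(U, G) = -75 + G
H - F(-187, 22) = 832471956/11 - (-75 + 22) = 832471956/11 - 1*(-53) = 832471956/11 + 53 = 832472539/11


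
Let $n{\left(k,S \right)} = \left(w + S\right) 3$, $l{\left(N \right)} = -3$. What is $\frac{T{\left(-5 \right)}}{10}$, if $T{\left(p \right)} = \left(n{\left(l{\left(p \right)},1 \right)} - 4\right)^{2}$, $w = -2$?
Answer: $\frac{49}{10} \approx 4.9$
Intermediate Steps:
$n{\left(k,S \right)} = -6 + 3 S$ ($n{\left(k,S \right)} = \left(-2 + S\right) 3 = -6 + 3 S$)
$T{\left(p \right)} = 49$ ($T{\left(p \right)} = \left(\left(-6 + 3 \cdot 1\right) - 4\right)^{2} = \left(\left(-6 + 3\right) - 4\right)^{2} = \left(-3 - 4\right)^{2} = \left(-7\right)^{2} = 49$)
$\frac{T{\left(-5 \right)}}{10} = \frac{1}{10} \cdot 49 = \frac{49}{10}$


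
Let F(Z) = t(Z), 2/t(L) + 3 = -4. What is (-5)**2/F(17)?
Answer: -175/2 ≈ -87.500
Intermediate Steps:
t(L) = -2/7 (t(L) = 2/(-3 - 4) = 2/(-7) = 2*(-1/7) = -2/7)
F(Z) = -2/7
(-5)**2/F(17) = (-5)**2/(-2/7) = 25*(-7/2) = -175/2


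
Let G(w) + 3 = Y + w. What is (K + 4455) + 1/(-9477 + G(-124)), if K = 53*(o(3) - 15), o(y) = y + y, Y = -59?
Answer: 38439413/9663 ≈ 3978.0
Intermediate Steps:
o(y) = 2*y
G(w) = -62 + w (G(w) = -3 + (-59 + w) = -62 + w)
K = -477 (K = 53*(2*3 - 15) = 53*(6 - 15) = 53*(-9) = -477)
(K + 4455) + 1/(-9477 + G(-124)) = (-477 + 4455) + 1/(-9477 + (-62 - 124)) = 3978 + 1/(-9477 - 186) = 3978 + 1/(-9663) = 3978 - 1/9663 = 38439413/9663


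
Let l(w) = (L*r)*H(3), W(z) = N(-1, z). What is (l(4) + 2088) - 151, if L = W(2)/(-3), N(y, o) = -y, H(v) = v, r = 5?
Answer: 1932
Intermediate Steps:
W(z) = 1 (W(z) = -1*(-1) = 1)
L = -⅓ (L = 1/(-3) = 1*(-⅓) = -⅓ ≈ -0.33333)
l(w) = -5 (l(w) = -⅓*5*3 = -5/3*3 = -5)
(l(4) + 2088) - 151 = (-5 + 2088) - 151 = 2083 - 151 = 1932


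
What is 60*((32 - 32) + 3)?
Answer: 180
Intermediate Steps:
60*((32 - 32) + 3) = 60*(0 + 3) = 60*3 = 180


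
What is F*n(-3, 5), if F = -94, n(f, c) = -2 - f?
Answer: -94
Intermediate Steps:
F*n(-3, 5) = -94*(-2 - 1*(-3)) = -94*(-2 + 3) = -94*1 = -94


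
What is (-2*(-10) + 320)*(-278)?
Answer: -94520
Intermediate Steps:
(-2*(-10) + 320)*(-278) = (20 + 320)*(-278) = 340*(-278) = -94520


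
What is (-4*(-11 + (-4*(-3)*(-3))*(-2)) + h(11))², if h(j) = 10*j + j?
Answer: 15129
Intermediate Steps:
h(j) = 11*j
(-4*(-11 + (-4*(-3)*(-3))*(-2)) + h(11))² = (-4*(-11 + (-4*(-3)*(-3))*(-2)) + 11*11)² = (-4*(-11 + (12*(-3))*(-2)) + 121)² = (-4*(-11 - 36*(-2)) + 121)² = (-4*(-11 + 72) + 121)² = (-4*61 + 121)² = (-244 + 121)² = (-123)² = 15129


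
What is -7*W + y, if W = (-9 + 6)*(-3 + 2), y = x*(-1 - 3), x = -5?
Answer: -1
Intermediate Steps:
y = 20 (y = -5*(-1 - 3) = -5*(-4) = 20)
W = 3 (W = -3*(-1) = 3)
-7*W + y = -7*3 + 20 = -21 + 20 = -1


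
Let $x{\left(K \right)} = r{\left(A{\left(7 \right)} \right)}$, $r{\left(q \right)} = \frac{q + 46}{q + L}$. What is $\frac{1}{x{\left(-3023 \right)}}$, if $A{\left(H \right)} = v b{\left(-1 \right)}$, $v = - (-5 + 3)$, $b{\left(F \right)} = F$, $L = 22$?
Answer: $\frac{5}{11} \approx 0.45455$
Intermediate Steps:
$v = 2$ ($v = \left(-1\right) \left(-2\right) = 2$)
$A{\left(H \right)} = -2$ ($A{\left(H \right)} = 2 \left(-1\right) = -2$)
$r{\left(q \right)} = \frac{46 + q}{22 + q}$ ($r{\left(q \right)} = \frac{q + 46}{q + 22} = \frac{46 + q}{22 + q}$)
$x{\left(K \right)} = \frac{11}{5}$ ($x{\left(K \right)} = \frac{46 - 2}{22 - 2} = \frac{1}{20} \cdot 44 = \frac{11}{5}$)
$\frac{1}{x{\left(-3023 \right)}} = \frac{1}{\frac{11}{5}} = \frac{5}{11}$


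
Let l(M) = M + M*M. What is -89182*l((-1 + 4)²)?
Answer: -8026380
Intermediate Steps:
l(M) = M + M²
-89182*l((-1 + 4)²) = -89182*(-1 + 4)²*(1 + (-1 + 4)²) = -89182*3²*(1 + 3²) = -802638*(1 + 9) = -802638*10 = -89182*90 = -8026380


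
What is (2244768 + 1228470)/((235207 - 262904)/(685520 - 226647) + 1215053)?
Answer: 265629190129/92925831262 ≈ 2.8585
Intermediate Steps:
(2244768 + 1228470)/((235207 - 262904)/(685520 - 226647) + 1215053) = 3473238/(-27697/458873 + 1215053) = 3473238/(557554987572/458873) = 3473238*(458873/557554987572) = 265629190129/92925831262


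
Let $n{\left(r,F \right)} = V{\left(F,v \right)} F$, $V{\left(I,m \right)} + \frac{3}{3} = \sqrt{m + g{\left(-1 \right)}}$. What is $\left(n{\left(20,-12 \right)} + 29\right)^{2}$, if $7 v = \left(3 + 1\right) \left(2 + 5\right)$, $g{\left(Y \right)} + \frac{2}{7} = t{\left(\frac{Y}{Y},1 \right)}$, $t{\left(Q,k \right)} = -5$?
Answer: $\frac{10471}{7} - \frac{2952 i \sqrt{7}}{7} \approx 1495.9 - 1115.8 i$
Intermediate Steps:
$g{\left(Y \right)} = - \frac{37}{7}$ ($g{\left(Y \right)} = - \frac{2}{7} - 5 = - \frac{37}{7}$)
$v = 4$ ($v = \frac{\left(3 + 1\right) \left(2 + 5\right)}{7} = \frac{4 \cdot 7}{7} = \frac{1}{7} \cdot 28 = 4$)
$V{\left(I,m \right)} = -1 + \sqrt{- \frac{37}{7} + m}$ ($V{\left(I,m \right)} = -1 + \sqrt{m - \frac{37}{7}} = -1 + \sqrt{- \frac{37}{7} + m}$)
$n{\left(r,F \right)} = F \left(-1 + \frac{3 i \sqrt{7}}{7}\right)$ ($n{\left(r,F \right)} = \left(-1 + \frac{\sqrt{-259 + 49 \cdot 4}}{7}\right) F = \left(-1 + \frac{\sqrt{-259 + 196}}{7}\right) F = \left(-1 + \frac{\sqrt{-63}}{7}\right) F = \left(-1 + \frac{3 i \sqrt{7}}{7}\right) F = F \left(-1 + \frac{3 i \sqrt{7}}{7}\right)$)
$\left(n{\left(20,-12 \right)} + 29\right)^{2} = \left(\frac{1}{7} \left(-12\right) \left(-7 + 3 i \sqrt{7}\right) + 29\right)^{2} = \left(\left(12 - \frac{36 i \sqrt{7}}{7}\right) + 29\right)^{2} = \left(41 - \frac{36 i \sqrt{7}}{7}\right)^{2}$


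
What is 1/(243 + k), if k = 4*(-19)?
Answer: 1/167 ≈ 0.0059880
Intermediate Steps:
k = -76
1/(243 + k) = 1/(243 - 76) = 1/167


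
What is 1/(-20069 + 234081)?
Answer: 1/214012 ≈ 4.6726e-6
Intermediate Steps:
1/(-20069 + 234081) = 1/214012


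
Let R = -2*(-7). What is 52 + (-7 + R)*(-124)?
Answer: -816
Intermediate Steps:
R = 14
52 + (-7 + R)*(-124) = 52 + (-7 + 14)*(-124) = 52 + 7*(-124) = 52 - 868 = -816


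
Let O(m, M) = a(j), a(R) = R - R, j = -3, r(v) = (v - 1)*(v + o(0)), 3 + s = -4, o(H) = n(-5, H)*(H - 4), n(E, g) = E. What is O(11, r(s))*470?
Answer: 0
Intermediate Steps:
o(H) = 20 - 5*H (o(H) = -5*(H - 4) = -5*(-4 + H) = 20 - 5*H)
s = -7 (s = -3 - 4 = -7)
r(v) = (-1 + v)*(20 + v) (r(v) = (v - 1)*(v + (20 - 5*0)) = (-1 + v)*(v + (20 + 0)) = (-1 + v)*(v + 20) = (-1 + v)*(20 + v))
a(R) = 0
O(m, M) = 0
O(11, r(s))*470 = 0*470 = 0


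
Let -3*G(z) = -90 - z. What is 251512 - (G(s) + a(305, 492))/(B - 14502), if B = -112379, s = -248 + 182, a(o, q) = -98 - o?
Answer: 31912093677/126881 ≈ 2.5151e+5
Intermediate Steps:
s = -66
G(z) = 30 + z/3 (G(z) = -(-90 - z)/3 = 30 + z/3)
251512 - (G(s) + a(305, 492))/(B - 14502) = 251512 - ((30 + (⅓)*(-66)) + (-98 - 1*305))/(-112379 - 14502) = 251512 - ((30 - 22) + (-98 - 305))/(-126881) = 251512 - (8 - 403)*(-1)/126881 = 251512 - (-395)*(-1)/126881 = 251512 - 1*395/126881 = 251512 - 395/126881 = 31912093677/126881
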